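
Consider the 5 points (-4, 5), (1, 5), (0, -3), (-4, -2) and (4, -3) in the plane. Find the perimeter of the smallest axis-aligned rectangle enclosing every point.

Width = max x − min x = 4 − (-4) = 8.
Height = max y − min y = 5 − (-3) = 8.
Perimeter = 2(8 + 8) = 32.

32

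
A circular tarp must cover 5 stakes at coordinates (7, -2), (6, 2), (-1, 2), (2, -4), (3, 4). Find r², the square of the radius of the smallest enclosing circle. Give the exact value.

The farthest pair is (7, -2)–(-1, 2) with squared distance 80. The circle on this segment as diameter has centre (3, 0) and r² = 80/4 = 20.
Check (6, 2): distance² to centre = 13 ≤ 20, so it lies inside.
All remaining points lie in this disk, and no smaller disk contains both endpoints, so this is the minimum enclosing circle.

20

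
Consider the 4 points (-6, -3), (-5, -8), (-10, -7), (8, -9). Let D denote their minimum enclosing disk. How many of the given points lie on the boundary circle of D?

2

The farthest pair is (-10, -7)–(8, -9) with squared distance 328. The circle on this segment as diameter has centre (-1, -8) and r² = 328/4 = 82.
Check (-6, -3): distance² to centre = 50 ≤ 82, so it lies inside.
All remaining points lie in this disk, and no smaller disk contains both endpoints, so this is the minimum enclosing circle.
The points at distance exactly r from the centre are (-10, -7), (8, -9) — 2 points.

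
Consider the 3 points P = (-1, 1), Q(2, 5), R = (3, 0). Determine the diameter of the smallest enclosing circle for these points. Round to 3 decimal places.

5.533

Side lengths²: PQ² = 25, PR² = 17, QR² = 26.
Since QR² = 26 < 25 + 17 = 42, the triangle is acute, so the smallest enclosing circle is the circumcircle.
Circumcentre = (55/38, 87/38), r² = 5525/722.
Diameter = 2r = 2√(5525/722) ≈ 5.533.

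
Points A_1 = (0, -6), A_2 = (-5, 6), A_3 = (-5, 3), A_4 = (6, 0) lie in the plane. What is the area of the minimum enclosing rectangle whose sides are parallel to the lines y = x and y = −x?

102

In coordinates u = x + y, v = x − y the rectangle is axis-aligned; the map (x,y)→(u,v) scales areas by 2.
u-values: -6, 1, -2, 6; range = 6 − (-6) = 12.
v-values: 6, -11, -8, 6; range = 6 − (-11) = 17.
Area = (12 × 17) / 2 = 102.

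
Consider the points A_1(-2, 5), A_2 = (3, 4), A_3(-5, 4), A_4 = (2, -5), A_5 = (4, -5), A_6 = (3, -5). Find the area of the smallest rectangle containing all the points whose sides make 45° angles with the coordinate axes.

90

In coordinates u = x + y, v = x − y the rectangle is axis-aligned; the map (x,y)→(u,v) scales areas by 2.
u-values: 3, 7, -1, -3, -1, -2; range = 7 − (-3) = 10.
v-values: -7, -1, -9, 7, 9, 8; range = 9 − (-9) = 18.
Area = (10 × 18) / 2 = 90.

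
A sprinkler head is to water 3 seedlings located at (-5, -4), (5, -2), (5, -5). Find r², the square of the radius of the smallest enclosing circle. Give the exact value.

Call the three points A, B, C in the order given.
Side lengths²: AB² = 104, AC² = 101, BC² = 9.
Since AB² = 104 < 101 + 9 = 110, the triangle is acute, so the smallest enclosing circle is the circumcircle.
Circumcentre = (0.1, -3.5), r² = 26.26.

26.26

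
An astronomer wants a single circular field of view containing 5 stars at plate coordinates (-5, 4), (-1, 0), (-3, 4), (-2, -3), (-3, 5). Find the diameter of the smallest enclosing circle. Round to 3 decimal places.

By Welzl's lemma the MEC is supported by two points (diametrically opposite) or three points (on a circumcircle).
The farthest pair is (-2, -3)–(-3, 5) with squared distance 65. The circle on this segment as diameter has centre (-2.5, 1) and r² = 65/4 = 16.25.
Check (-5, 4): distance² to centre = 15.25 ≤ 16.25, so it lies inside.
All remaining points lie in this disk, and no smaller disk contains both endpoints, so this is the minimum enclosing circle.
Diameter = 2r = 2√(16.25) ≈ 8.062.

8.062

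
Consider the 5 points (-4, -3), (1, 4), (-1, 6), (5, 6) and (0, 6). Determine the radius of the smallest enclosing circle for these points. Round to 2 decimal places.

By Welzl's lemma the MEC is supported by two points (diametrically opposite) or three points (on a circumcircle).
The farthest pair is (-4, -3)–(5, 6) with squared distance 162. The circle on this segment as diameter has centre (0.5, 1.5) and r² = 162/4 = 40.5.
Check (1, 4): distance² to centre = 6.5 ≤ 40.5, so it lies inside.
All remaining points lie in this disk, and no smaller disk contains both endpoints, so this is the minimum enclosing circle.
r = √(40.5) ≈ 6.36.

6.36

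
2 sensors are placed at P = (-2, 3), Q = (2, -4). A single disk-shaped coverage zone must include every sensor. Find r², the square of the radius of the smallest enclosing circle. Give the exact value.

16.25

The smallest circle enclosing two points has them as diameter endpoints.
Centre = midpoint = (0, -0.5); r² = |PQ|²/4 = 65/4 = 16.25.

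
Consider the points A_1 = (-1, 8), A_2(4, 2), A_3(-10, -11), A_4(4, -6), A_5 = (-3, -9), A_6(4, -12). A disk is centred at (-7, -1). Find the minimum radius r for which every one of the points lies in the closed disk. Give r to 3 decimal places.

The required radius is the distance from (-7, -1) to the farthest point.
Squared distances: 117, 130, 109, 146, 80, 242.
Maximum is 242, attained at A_6.
r = √242 ≈ 15.556.

15.556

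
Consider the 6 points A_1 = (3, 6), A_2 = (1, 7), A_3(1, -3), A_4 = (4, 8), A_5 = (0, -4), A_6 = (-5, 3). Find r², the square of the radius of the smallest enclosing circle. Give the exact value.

9805/242

The minimum enclosing circle of a finite set is fixed by two of the points (as a diameter) or three (as a circumcircle).
The minimum enclosing circle is determined by three boundary points: A_4, A_5, A_6.
Their circumcentre is (29/22, 49/22) with r² = 9805/242.
The farthest remaining point A_3 is at distance² 6637/242 ≤ 9805/242.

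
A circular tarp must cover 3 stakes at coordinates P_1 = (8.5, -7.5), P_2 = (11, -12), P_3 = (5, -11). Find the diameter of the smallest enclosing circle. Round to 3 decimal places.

6.326

Side lengths²: P_1P_2² = 26.5, P_1P_3² = 24.5, P_2P_3² = 37.
Since P_2P_3² = 37 < 26.5 + 24.5 = 51, the triangle is acute, so the smallest enclosing circle is the circumcircle.
Circumcentre = (57/7, -149/14), r² = 1961/196.
Diameter = 2r = 2√(1961/196) ≈ 6.326.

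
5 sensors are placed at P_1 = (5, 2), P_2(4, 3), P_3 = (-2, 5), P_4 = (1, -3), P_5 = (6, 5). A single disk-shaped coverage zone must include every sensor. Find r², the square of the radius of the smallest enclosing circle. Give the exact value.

25.37890625

The minimum enclosing circle of a finite set is fixed by two of the points (as a diameter) or three (as a circumcircle).
The minimum enclosing circle is determined by three boundary points: P_3, P_4, P_5.
Their circumcentre is (2, 1.9375) with r² = 25.37890625.
The farthest remaining point P_1 is at distance² 9.00390625 ≤ 25.37890625.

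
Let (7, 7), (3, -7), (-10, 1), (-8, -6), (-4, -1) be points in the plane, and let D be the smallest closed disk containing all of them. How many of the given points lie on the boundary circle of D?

By Welzl's lemma the MEC is supported by two points (diametrically opposite) or three points (on a circumcircle).
The farthest pair is (7, 7)–(-8, -6) with squared distance 394. The circle on this segment as diameter has centre (-0.5, 0.5) and r² = 394/4 = 98.5.
Check (3, -7): distance² to centre = 68.5 ≤ 98.5, so it lies inside.
All remaining points lie in this disk, and no smaller disk contains both endpoints, so this is the minimum enclosing circle.
The points at distance exactly r from the centre are (7, 7), (-8, -6) — 2 points.

2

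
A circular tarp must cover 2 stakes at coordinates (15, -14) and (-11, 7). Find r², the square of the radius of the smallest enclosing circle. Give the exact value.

The smallest circle enclosing two points has them as diameter endpoints.
Centre = midpoint = (2, -3.5); r² = |(15, -14)−(-11, 7)|²/4 = 1117/4 = 279.25.

279.25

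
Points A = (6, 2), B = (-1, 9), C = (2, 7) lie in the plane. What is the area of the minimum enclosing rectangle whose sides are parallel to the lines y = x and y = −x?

In coordinates u = x + y, v = x − y the rectangle is axis-aligned; the map (x,y)→(u,v) scales areas by 2.
u-values: 8, 8, 9; range = 9 − 8 = 1.
v-values: 4, -10, -5; range = 4 − (-10) = 14.
Area = (1 × 14) / 2 = 7.

7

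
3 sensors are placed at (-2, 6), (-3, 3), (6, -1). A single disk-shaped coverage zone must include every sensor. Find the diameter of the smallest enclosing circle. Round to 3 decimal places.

Call the three points A, B, C in the order given.
Side lengths²: AB² = 10, AC² = 113, BC² = 97.
Since AC² = 113 ≥ 97 + 10 = 107, the angle opposite AC is not acute, so the smallest enclosing circle has AC as diameter.
Centre = midpoint of AC = (2, 2.5), r² = 113/4 = 28.25.
Diameter = 2r = 2√(28.25) ≈ 10.630.

10.630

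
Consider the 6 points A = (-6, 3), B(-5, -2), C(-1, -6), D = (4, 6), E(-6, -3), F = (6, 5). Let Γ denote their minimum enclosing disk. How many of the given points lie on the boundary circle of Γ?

2

The farthest pair is E–F with squared distance 208. The circle on this segment as diameter has centre (0, 1) and r² = 208/4 = 52.
Check A: distance² to centre = 40 ≤ 52, so it lies inside.
All remaining points lie in this disk, and no smaller disk contains both endpoints, so this is the minimum enclosing circle.
The points at distance exactly r from the centre are E, F — 2 points.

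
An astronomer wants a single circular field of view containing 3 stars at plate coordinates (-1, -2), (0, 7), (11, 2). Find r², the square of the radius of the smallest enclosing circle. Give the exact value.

Call the three points A, B, C in the order given.
Side lengths²: AB² = 82, AC² = 160, BC² = 146.
Since AC² = 160 < 146 + 82 = 228, the triangle is acute, so the smallest enclosing circle is the circumcircle.
Circumcentre = (113/26, 51/26), r² = 14965/338.

14965/338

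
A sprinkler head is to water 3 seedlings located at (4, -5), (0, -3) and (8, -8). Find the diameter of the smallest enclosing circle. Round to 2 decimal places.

Call the three points A, B, C in the order given.
Side lengths²: AB² = 20, AC² = 25, BC² = 89.
Since BC² = 89 ≥ 25 + 20 = 45, the angle opposite BC is not acute, so the smallest enclosing circle has BC as diameter.
Centre = midpoint of BC = (4, -5.5), r² = 89/4 = 22.25.
Diameter = 2r = 2√(22.25) ≈ 9.43.

9.43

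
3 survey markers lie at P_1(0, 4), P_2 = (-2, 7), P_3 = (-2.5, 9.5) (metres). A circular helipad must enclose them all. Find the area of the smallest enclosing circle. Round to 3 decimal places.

28.667

Side lengths²: P_1P_2² = 13, P_1P_3² = 36.5, P_2P_3² = 6.5.
Since P_1P_3² = 36.5 ≥ 13 + 6.5 = 19.5, the angle opposite P_1P_3 is not acute, so the smallest enclosing circle has P_1P_3 as diameter.
Centre = midpoint of P_1P_3 = (-1.25, 6.75), r² = 36.5/4 = 9.125.
Area = π·r² = π·9.125 ≈ 28.667.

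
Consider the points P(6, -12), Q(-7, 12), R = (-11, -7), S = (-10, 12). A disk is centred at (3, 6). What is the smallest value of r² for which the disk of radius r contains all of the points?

The required radius is the distance from (3, 6) to the farthest point.
Squared distances: 333, 136, 365, 205.
Maximum is 365, attained at R.

365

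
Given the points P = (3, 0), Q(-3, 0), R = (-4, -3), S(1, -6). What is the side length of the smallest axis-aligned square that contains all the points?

The bounding box has width 7 and height 6.
An axis-aligned square enclosing the set must have side ≥ max(width, height).
So the minimum side is max(7, 6) = 7.

7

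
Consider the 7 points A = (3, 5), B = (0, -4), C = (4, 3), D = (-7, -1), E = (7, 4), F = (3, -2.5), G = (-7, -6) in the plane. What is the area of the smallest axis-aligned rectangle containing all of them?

154

x ranges over [-7, 7], width 14.
y ranges over [-6, 5], height 11.
Area = 14 × 11 = 154.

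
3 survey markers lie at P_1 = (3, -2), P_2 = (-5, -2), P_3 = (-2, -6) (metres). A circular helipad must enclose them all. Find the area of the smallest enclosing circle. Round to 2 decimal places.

50.31

Side lengths²: P_1P_2² = 64, P_1P_3² = 41, P_2P_3² = 25.
Since P_1P_2² = 64 < 41 + 25 = 66, the triangle is acute, so the smallest enclosing circle is the circumcircle.
Circumcentre = (-1, -2.125), r² = 16.015625.
Area = π·r² = π·16.015625 ≈ 50.31.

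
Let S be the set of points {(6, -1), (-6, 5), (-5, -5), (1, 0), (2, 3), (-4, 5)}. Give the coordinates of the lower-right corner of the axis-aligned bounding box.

(6, -5)

x-range [-6, 6], y-range [-5, 5].
The lower-right corner is (6, -5).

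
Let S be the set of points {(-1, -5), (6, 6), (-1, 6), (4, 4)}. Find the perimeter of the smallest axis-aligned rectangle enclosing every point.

36

Width = max x − min x = 6 − (-1) = 7.
Height = max y − min y = 6 − (-5) = 11.
Perimeter = 2(7 + 11) = 36.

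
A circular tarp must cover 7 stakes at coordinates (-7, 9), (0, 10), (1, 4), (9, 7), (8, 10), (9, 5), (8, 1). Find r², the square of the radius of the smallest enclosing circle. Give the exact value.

A smallest enclosing disk is always determined by at most three of the input points on its boundary.
The minimum enclosing circle is determined by three boundary points: (-7, 9), (8, 10), (8, 1).
Their circumcentre is (23/30, 5.5) with r² = 32657/450.
The farthest remaining point (9, 7) is at distance² 31517/450 ≤ 32657/450.

32657/450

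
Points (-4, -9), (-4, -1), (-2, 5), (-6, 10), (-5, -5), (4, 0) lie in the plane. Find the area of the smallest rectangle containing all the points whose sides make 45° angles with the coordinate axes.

In coordinates u = x + y, v = x − y the rectangle is axis-aligned; the map (x,y)→(u,v) scales areas by 2.
u-values: -13, -5, 3, 4, -10, 4; range = 4 − (-13) = 17.
v-values: 5, -3, -7, -16, 0, 4; range = 5 − (-16) = 21.
Area = (17 × 21) / 2 = 178.5.

178.5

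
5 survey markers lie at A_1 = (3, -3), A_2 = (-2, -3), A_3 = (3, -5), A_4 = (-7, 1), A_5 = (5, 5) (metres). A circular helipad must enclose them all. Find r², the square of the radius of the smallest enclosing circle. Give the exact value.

2210/49

By Welzl's lemma the MEC is supported by two points (diametrically opposite) or three points (on a circumcircle).
The minimum enclosing circle is determined by three boundary points: A_3, A_4, A_5.
Their circumcentre is (-2/7, 6/7) with r² = 2210/49.
The farthest remaining point A_1 is at distance² 1258/49 ≤ 2210/49.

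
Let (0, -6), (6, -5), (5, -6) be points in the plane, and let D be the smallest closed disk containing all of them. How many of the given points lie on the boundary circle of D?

2

Call the three points A, B, C in the order given.
Side lengths²: AB² = 37, AC² = 25, BC² = 2.
Since AB² = 37 ≥ 25 + 2 = 27, the angle opposite AB is not acute, so the smallest enclosing circle has AB as diameter.
Centre = midpoint of AB = (3, -5.5), r² = 37/4 = 9.25.
The points at distance exactly r from the centre are (0, -6), (6, -5) — 2 points.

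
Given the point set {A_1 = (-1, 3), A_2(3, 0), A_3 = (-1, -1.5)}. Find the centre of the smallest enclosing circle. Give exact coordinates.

(0.4375, 0.75)

Side lengths²: A_1A_2² = 25, A_1A_3² = 20.25, A_2A_3² = 18.25.
Since A_1A_2² = 25 < 20.25 + 18.25 = 38.5, the triangle is acute, so the smallest enclosing circle is the circumcircle.
Circumcentre = (0.4375, 0.75), r² = 7.12890625.
Centre = (0.4375, 0.75).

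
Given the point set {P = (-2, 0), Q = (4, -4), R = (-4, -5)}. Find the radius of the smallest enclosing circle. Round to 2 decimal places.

4.12

Side lengths²: PQ² = 52, PR² = 29, QR² = 65.
Since QR² = 65 < 52 + 29 = 81, the triangle is acute, so the smallest enclosing circle is the circumcircle.
Circumcentre = (-2/19, -139/38), r² = 24505/1444.
r = √(24505/1444) ≈ 4.12.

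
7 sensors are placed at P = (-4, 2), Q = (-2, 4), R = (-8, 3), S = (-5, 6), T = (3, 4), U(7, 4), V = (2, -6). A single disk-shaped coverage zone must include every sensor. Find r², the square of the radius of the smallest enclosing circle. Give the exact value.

102265/1682

A smallest enclosing disk is always determined by at most three of the input points on its boundary.
The minimum enclosing circle is determined by three boundary points: R, U, V.
Their circumcentre is (-21/58, 83/58) with r² = 102265/1682.
The farthest remaining point S is at distance² 71293/1682 ≤ 102265/1682.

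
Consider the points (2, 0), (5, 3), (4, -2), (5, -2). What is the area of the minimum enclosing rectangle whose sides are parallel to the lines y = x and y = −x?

15

In coordinates u = x + y, v = x − y the rectangle is axis-aligned; the map (x,y)→(u,v) scales areas by 2.
u-values: 2, 8, 2, 3; range = 8 − 2 = 6.
v-values: 2, 2, 6, 7; range = 7 − 2 = 5.
Area = (6 × 5) / 2 = 15.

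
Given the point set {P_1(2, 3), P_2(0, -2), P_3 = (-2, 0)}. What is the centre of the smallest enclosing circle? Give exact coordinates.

Side lengths²: P_1P_2² = 29, P_1P_3² = 25, P_2P_3² = 8.
Since P_1P_2² = 29 < 25 + 8 = 33, the triangle is acute, so the smallest enclosing circle is the circumcircle.
Circumcentre = (9/14, 9/14), r² = 725/98.
Centre = (9/14, 9/14).

(9/14, 9/14)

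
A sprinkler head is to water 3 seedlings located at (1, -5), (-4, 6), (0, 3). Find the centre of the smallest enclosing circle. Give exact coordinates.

Call the three points A, B, C in the order given.
Side lengths²: AB² = 146, AC² = 65, BC² = 25.
Since AB² = 146 ≥ 65 + 25 = 90, the angle opposite AB is not acute, so the smallest enclosing circle has AB as diameter.
Centre = midpoint of AB = (-1.5, 0.5), r² = 146/4 = 36.5.
Centre = (-1.5, 0.5).

(-1.5, 0.5)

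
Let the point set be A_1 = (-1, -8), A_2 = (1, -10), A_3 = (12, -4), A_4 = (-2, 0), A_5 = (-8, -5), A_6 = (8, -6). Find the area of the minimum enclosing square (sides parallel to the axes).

The bounding box has width 20 and height 10.
An axis-aligned square enclosing the set must have side ≥ max(width, height).
So the minimum side is max(20, 10) = 20.
Area = 20² = 400.

400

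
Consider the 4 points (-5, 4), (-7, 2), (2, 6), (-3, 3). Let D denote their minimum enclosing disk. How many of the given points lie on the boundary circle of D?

The minimum enclosing circle of a finite set is fixed by two of the points (as a diameter) or three (as a circumcircle).
The farthest pair is (-7, 2)–(2, 6) with squared distance 97. The circle on this segment as diameter has centre (-2.5, 4) and r² = 97/4 = 24.25.
Check (-5, 4): distance² to centre = 6.25 ≤ 24.25, so it lies inside.
All remaining points lie in this disk, and no smaller disk contains both endpoints, so this is the minimum enclosing circle.
The points at distance exactly r from the centre are (-7, 2), (2, 6) — 2 points.

2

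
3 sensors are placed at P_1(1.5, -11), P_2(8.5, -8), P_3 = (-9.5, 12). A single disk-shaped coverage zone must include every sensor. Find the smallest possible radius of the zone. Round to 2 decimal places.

Side lengths²: P_1P_2² = 58, P_1P_3² = 650, P_2P_3² = 724.
Since P_2P_3² = 724 ≥ 650 + 58 = 708, the angle opposite P_2P_3 is not acute, so the smallest enclosing circle has P_2P_3 as diameter.
Centre = midpoint of P_2P_3 = (-0.5, 2), r² = 724/4 = 181.
r = √181 ≈ 13.45.

13.45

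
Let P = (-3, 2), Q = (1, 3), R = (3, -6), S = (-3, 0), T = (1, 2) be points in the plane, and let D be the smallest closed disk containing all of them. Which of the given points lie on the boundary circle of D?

P, Q, R

By Welzl's lemma the MEC is supported by two points (diametrically opposite) or three points (on a circumcircle).
The minimum enclosing circle is determined by three boundary points: P, Q, R.
Their circumcentre is (2/19, -73/38) with r² = 36125/1444.
The farthest remaining point T is at distance² 23357/1444 ≤ 36125/1444.
The points at distance exactly r from the centre are P, Q, R — 3 points.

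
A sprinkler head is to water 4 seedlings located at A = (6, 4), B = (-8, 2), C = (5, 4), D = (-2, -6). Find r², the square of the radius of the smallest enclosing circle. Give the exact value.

The minimum enclosing circle of a finite set is fixed by two of the points (as a diameter) or three (as a circumcircle).
The minimum enclosing circle is determined by three boundary points: A, B, D.
Their circumcentre is (-23/31, 37/31) with r² = 51250/961.
The farthest remaining point C is at distance² 39253/961 ≤ 51250/961.

51250/961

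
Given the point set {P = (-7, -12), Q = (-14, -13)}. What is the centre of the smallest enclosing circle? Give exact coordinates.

The smallest circle enclosing two points has them as diameter endpoints.
Centre = midpoint = (-10.5, -12.5); r² = |PQ|²/4 = 50/4 = 12.5.
Centre = (-10.5, -12.5).

(-10.5, -12.5)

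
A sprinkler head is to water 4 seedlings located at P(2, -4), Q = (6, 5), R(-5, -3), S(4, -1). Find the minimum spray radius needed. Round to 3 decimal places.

By Welzl's lemma the MEC is supported by two points (diametrically opposite) or three points (on a circumcircle).
The farthest pair is Q–R with squared distance 185. The circle on this segment as diameter has centre (0.5, 1) and r² = 185/4 = 46.25.
Check P: distance² to centre = 27.25 ≤ 46.25, so it lies inside.
All remaining points lie in this disk, and no smaller disk contains both endpoints, so this is the minimum enclosing circle.
r = √(46.25) ≈ 6.801.

6.801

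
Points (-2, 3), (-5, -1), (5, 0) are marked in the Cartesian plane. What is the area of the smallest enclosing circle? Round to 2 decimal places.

79.33

Call the three points A, B, C in the order given.
Side lengths²: AB² = 25, AC² = 58, BC² = 101.
Since BC² = 101 ≥ 58 + 25 = 83, the angle opposite BC is not acute, so the smallest enclosing circle has BC as diameter.
Centre = midpoint of BC = (0, -0.5), r² = 101/4 = 25.25.
Area = π·r² = π·25.25 ≈ 79.33.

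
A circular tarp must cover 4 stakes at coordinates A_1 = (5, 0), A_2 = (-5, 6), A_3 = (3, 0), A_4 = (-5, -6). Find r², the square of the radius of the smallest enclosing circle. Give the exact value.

The minimum enclosing circle is determined by three boundary points: A_1, A_2, A_4.
Their circumcentre is (-1.8, 0) with r² = 46.24.
The farthest remaining point A_3 is at distance² 23.04 ≤ 46.24.

46.24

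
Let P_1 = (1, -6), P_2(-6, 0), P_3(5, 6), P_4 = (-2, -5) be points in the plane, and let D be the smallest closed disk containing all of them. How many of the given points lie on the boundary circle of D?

3

The minimum enclosing circle of a finite set is fixed by two of the points (as a diameter) or three (as a circumcircle).
The minimum enclosing circle is determined by three boundary points: P_1, P_2, P_3.
Their circumcentre is (13/18, 41/54) with r² = 66725/1458.
The farthest remaining point P_4 is at distance² 59165/1458 ≤ 66725/1458.
The points at distance exactly r from the centre are P_1, P_2, P_3 — 3 points.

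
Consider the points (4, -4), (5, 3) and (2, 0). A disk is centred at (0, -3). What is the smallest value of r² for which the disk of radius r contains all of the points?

The required radius is the distance from (0, -3) to the farthest point.
Squared distances: 17, 61, 13.
Maximum is 61, attained at (5, 3).

61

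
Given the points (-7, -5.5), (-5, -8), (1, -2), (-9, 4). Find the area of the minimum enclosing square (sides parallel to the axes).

144

The bounding box has width 10 and height 12.
An axis-aligned square enclosing the set must have side ≥ max(width, height).
So the minimum side is max(10, 12) = 12.
Area = 12² = 144.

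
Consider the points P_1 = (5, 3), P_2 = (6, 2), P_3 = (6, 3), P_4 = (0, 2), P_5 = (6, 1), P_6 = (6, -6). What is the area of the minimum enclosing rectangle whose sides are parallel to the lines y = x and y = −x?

In coordinates u = x + y, v = x − y the rectangle is axis-aligned; the map (x,y)→(u,v) scales areas by 2.
u-values: 8, 8, 9, 2, 7, 0; range = 9 − 0 = 9.
v-values: 2, 4, 3, -2, 5, 12; range = 12 − (-2) = 14.
Area = (9 × 14) / 2 = 63.

63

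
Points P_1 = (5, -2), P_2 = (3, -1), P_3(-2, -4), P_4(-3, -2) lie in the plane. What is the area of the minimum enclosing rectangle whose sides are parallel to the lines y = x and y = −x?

36

In coordinates u = x + y, v = x − y the rectangle is axis-aligned; the map (x,y)→(u,v) scales areas by 2.
u-values: 3, 2, -6, -5; range = 3 − (-6) = 9.
v-values: 7, 4, 2, -1; range = 7 − (-1) = 8.
Area = (9 × 8) / 2 = 36.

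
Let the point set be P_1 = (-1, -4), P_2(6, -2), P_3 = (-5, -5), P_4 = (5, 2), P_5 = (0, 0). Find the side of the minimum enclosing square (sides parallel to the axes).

The bounding box has width 11 and height 7.
An axis-aligned square enclosing the set must have side ≥ max(width, height).
So the minimum side is max(11, 7) = 11.

11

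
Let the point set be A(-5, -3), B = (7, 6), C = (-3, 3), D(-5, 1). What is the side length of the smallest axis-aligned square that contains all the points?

12

The bounding box has width 12 and height 9.
An axis-aligned square enclosing the set must have side ≥ max(width, height).
So the minimum side is max(12, 9) = 12.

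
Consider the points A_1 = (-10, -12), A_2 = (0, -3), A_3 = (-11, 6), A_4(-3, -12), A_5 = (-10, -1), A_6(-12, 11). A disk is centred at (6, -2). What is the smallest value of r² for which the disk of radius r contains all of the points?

The required radius is the distance from (6, -2) to the farthest point.
Squared distances: 356, 37, 353, 181, 257, 493.
Maximum is 493, attained at A_6.

493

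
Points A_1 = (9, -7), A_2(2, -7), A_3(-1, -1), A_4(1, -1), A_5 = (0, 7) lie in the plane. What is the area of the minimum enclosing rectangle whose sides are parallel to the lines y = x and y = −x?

138

In coordinates u = x + y, v = x − y the rectangle is axis-aligned; the map (x,y)→(u,v) scales areas by 2.
u-values: 2, -5, -2, 0, 7; range = 7 − (-5) = 12.
v-values: 16, 9, 0, 2, -7; range = 16 − (-7) = 23.
Area = (12 × 23) / 2 = 138.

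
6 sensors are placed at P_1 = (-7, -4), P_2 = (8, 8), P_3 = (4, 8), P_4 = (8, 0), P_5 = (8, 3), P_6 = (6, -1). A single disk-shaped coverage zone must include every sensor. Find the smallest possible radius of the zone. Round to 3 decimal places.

By Welzl's lemma the MEC is supported by two points (diametrically opposite) or three points (on a circumcircle).
The farthest pair is P_1–P_2 with squared distance 369. The circle on this segment as diameter has centre (0.5, 2) and r² = 369/4 = 92.25.
Check P_3: distance² to centre = 48.25 ≤ 92.25, so it lies inside.
All remaining points lie in this disk, and no smaller disk contains both endpoints, so this is the minimum enclosing circle.
r = √(92.25) ≈ 9.605.

9.605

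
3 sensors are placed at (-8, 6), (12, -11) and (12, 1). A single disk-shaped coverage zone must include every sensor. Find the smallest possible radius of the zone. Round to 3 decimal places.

Call the three points A, B, C in the order given.
Side lengths²: AB² = 689, AC² = 425, BC² = 144.
Since AB² = 689 ≥ 425 + 144 = 569, the angle opposite AB is not acute, so the smallest enclosing circle has AB as diameter.
Centre = midpoint of AB = (2, -2.5), r² = 689/4 = 172.25.
r = √(172.25) ≈ 13.124.

13.124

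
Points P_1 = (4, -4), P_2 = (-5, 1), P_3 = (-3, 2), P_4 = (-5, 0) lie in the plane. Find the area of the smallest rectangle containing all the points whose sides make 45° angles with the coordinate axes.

35

In coordinates u = x + y, v = x − y the rectangle is axis-aligned; the map (x,y)→(u,v) scales areas by 2.
u-values: 0, -4, -1, -5; range = 0 − (-5) = 5.
v-values: 8, -6, -5, -5; range = 8 − (-6) = 14.
Area = (5 × 14) / 2 = 35.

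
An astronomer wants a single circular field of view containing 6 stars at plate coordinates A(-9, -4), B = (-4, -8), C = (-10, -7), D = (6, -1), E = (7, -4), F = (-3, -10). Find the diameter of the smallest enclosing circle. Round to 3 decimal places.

A smallest enclosing disk is always determined by at most three of the input points on its boundary.
The minimum enclosing circle is determined by three boundary points: C, D, E.
Their circumcentre is (-14/9, -140/27) with r² = 54385/729.
The farthest remaining point A is at distance² 41425/729 ≤ 54385/729.
Diameter = 2r = 2√(54385/729) ≈ 17.275.

17.275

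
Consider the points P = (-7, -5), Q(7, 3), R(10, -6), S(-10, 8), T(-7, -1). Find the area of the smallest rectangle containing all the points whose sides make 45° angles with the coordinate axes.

374

In coordinates u = x + y, v = x − y the rectangle is axis-aligned; the map (x,y)→(u,v) scales areas by 2.
u-values: -12, 10, 4, -2, -8; range = 10 − (-12) = 22.
v-values: -2, 4, 16, -18, -6; range = 16 − (-18) = 34.
Area = (22 × 34) / 2 = 374.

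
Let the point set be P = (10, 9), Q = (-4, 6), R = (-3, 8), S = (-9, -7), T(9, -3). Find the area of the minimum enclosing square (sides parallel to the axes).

361

The bounding box has width 19 and height 16.
An axis-aligned square enclosing the set must have side ≥ max(width, height).
So the minimum side is max(19, 16) = 19.
Area = 19² = 361.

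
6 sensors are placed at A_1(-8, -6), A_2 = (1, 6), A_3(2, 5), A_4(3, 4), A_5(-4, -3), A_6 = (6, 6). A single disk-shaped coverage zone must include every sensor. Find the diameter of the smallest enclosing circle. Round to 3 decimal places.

18.439

By Welzl's lemma the MEC is supported by two points (diametrically opposite) or three points (on a circumcircle).
The farthest pair is A_1–A_6 with squared distance 340. The circle on this segment as diameter has centre (-1, 0) and r² = 340/4 = 85.
Check A_2: distance² to centre = 40 ≤ 85, so it lies inside.
All remaining points lie in this disk, and no smaller disk contains both endpoints, so this is the minimum enclosing circle.
Diameter = 2r = 2√85 ≈ 18.439.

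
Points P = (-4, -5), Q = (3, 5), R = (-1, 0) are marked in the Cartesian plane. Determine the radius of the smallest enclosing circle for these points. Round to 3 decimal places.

Side lengths²: PQ² = 149, PR² = 34, QR² = 41.
Since PQ² = 149 ≥ 41 + 34 = 75, the angle opposite PQ is not acute, so the smallest enclosing circle has PQ as diameter.
Centre = midpoint of PQ = (-0.5, 0), r² = 149/4 = 37.25.
r = √(37.25) ≈ 6.103.

6.103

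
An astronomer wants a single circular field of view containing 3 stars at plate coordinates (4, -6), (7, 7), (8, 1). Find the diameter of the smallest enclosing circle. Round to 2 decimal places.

13.34

Call the three points A, B, C in the order given.
Side lengths²: AB² = 178, AC² = 65, BC² = 37.
Since AB² = 178 ≥ 65 + 37 = 102, the angle opposite AB is not acute, so the smallest enclosing circle has AB as diameter.
Centre = midpoint of AB = (5.5, 0.5), r² = 178/4 = 44.5.
Diameter = 2r = 2√(44.5) ≈ 13.34.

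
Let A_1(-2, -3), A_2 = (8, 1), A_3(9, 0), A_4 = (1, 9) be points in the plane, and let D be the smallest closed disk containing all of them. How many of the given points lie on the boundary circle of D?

The minimum enclosing circle is determined by three boundary points: A_1, A_3, A_4.
Their circumcentre is (203/82, 185/82) with r² = 160225/3362.
The farthest remaining point A_2 is at distance² 107909/3362 ≤ 160225/3362.
The points at distance exactly r from the centre are A_1, A_3, A_4 — 3 points.

3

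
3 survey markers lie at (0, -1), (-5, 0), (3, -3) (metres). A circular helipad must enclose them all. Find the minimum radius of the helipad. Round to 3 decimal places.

Call the three points A, B, C in the order given.
Side lengths²: AB² = 26, AC² = 13, BC² = 73.
Since BC² = 73 ≥ 26 + 13 = 39, the angle opposite BC is not acute, so the smallest enclosing circle has BC as diameter.
Centre = midpoint of BC = (-1, -1.5), r² = 73/4 = 18.25.
r = √(18.25) ≈ 4.272.

4.272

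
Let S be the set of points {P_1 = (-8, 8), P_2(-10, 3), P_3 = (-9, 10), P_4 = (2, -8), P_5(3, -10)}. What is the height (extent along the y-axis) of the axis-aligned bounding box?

max y = 10, min y = -10, so height = 20.

20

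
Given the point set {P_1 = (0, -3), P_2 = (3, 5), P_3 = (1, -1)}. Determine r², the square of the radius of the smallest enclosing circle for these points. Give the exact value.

18.25

Side lengths²: P_1P_2² = 73, P_1P_3² = 5, P_2P_3² = 40.
Since P_1P_2² = 73 ≥ 40 + 5 = 45, the angle opposite P_1P_2 is not acute, so the smallest enclosing circle has P_1P_2 as diameter.
Centre = midpoint of P_1P_2 = (1.5, 1), r² = 73/4 = 18.25.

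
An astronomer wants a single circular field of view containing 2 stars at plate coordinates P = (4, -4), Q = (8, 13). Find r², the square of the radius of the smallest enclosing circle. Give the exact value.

The smallest circle enclosing two points has them as diameter endpoints.
Centre = midpoint = (6, 4.5); r² = |PQ|²/4 = 305/4 = 76.25.

76.25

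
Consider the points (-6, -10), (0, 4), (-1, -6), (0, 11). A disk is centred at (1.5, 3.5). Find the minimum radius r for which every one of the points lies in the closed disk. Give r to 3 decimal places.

The required radius is the distance from (1.5, 3.5) to the farthest point.
Squared distances: 238.5, 2.5, 96.5, 58.5.
Maximum is 238.5, attained at (-6, -10).
r = √(238.5) ≈ 15.443.

15.443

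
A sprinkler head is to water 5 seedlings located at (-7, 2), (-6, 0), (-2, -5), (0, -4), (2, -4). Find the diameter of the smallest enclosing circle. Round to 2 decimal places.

The farthest pair is (-7, 2)–(2, -4) with squared distance 117. The circle on this segment as diameter has centre (-2.5, -1) and r² = 117/4 = 29.25.
Check (-6, 0): distance² to centre = 13.25 ≤ 29.25, so it lies inside.
All remaining points lie in this disk, and no smaller disk contains both endpoints, so this is the minimum enclosing circle.
Diameter = 2r = 2√(29.25) ≈ 10.82.

10.82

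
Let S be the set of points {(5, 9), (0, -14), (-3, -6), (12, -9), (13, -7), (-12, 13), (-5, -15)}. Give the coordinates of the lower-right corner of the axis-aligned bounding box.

x-range [-12, 13], y-range [-15, 13].
The lower-right corner is (13, -15).

(13, -15)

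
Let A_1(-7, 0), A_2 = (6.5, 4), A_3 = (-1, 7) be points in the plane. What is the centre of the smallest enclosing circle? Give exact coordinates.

(-0.25, 2)

Side lengths²: A_1A_2² = 198.25, A_1A_3² = 85, A_2A_3² = 65.25.
Since A_1A_2² = 198.25 ≥ 85 + 65.25 = 150.25, the angle opposite A_1A_2 is not acute, so the smallest enclosing circle has A_1A_2 as diameter.
Centre = midpoint of A_1A_2 = (-0.25, 2), r² = 198.25/4 = 49.5625.
Centre = (-0.25, 2).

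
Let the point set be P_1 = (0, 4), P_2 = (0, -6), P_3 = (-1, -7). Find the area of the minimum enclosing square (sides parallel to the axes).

121

The bounding box has width 1 and height 11.
An axis-aligned square enclosing the set must have side ≥ max(width, height).
So the minimum side is max(1, 11) = 11.
Area = 11² = 121.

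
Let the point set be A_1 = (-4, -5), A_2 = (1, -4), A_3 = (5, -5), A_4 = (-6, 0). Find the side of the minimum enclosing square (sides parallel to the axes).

11

The bounding box has width 11 and height 5.
An axis-aligned square enclosing the set must have side ≥ max(width, height).
So the minimum side is max(11, 5) = 11.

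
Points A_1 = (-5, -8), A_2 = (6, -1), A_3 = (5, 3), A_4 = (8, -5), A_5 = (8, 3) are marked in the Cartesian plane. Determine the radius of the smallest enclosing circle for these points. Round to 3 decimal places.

The minimum enclosing circle of a finite set is fixed by two of the points (as a diameter) or three (as a circumcircle).
The farthest pair is A_1–A_5 with squared distance 290. The circle on this segment as diameter has centre (1.5, -2.5) and r² = 290/4 = 72.5.
Check A_2: distance² to centre = 22.5 ≤ 72.5, so it lies inside.
All remaining points lie in this disk, and no smaller disk contains both endpoints, so this is the minimum enclosing circle.
r = √(72.5) ≈ 8.515.

8.515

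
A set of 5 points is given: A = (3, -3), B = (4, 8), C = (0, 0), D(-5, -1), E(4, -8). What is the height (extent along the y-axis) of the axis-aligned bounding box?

16

max y = 8, min y = -8, so height = 16.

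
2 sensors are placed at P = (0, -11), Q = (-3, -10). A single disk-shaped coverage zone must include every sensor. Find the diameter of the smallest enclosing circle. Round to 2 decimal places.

3.16

The smallest circle enclosing two points has them as diameter endpoints.
Centre = midpoint = (-1.5, -10.5); r² = |PQ|²/4 = 10/4 = 2.5.
Diameter = 2r = 2√(2.5) ≈ 3.16.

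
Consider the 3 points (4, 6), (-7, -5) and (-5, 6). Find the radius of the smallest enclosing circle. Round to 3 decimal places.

7.778

Call the three points A, B, C in the order given.
Side lengths²: AB² = 242, AC² = 81, BC² = 125.
Since AB² = 242 ≥ 125 + 81 = 206, the angle opposite AB is not acute, so the smallest enclosing circle has AB as diameter.
Centre = midpoint of AB = (-1.5, 0.5), r² = 242/4 = 60.5.
r = √(60.5) ≈ 7.778.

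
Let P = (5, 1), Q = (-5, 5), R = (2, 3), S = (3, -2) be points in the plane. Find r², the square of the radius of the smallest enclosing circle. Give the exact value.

A smallest enclosing disk is always determined by at most three of the input points on its boundary.
The minimum enclosing circle is determined by three boundary points: P, Q, S.
Their circumcentre is (-5/19, 89/38) with r² = 42601/1444.
The farthest remaining point R is at distance² 8021/1444 ≤ 42601/1444.

42601/1444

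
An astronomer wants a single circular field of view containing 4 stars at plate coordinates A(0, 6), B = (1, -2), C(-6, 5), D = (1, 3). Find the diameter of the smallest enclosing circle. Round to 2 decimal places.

9.91

A smallest enclosing disk is always determined by at most three of the input points on its boundary.
The minimum enclosing circle is determined by three boundary points: A, B, C.
Their circumcentre is (-33/14, 23/14) with r² = 2405/98.
The farthest remaining point D is at distance² 1285/98 ≤ 2405/98.
Diameter = 2r = 2√(2405/98) ≈ 9.91.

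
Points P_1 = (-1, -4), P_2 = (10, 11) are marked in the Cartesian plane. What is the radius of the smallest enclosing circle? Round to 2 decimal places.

9.30

The smallest circle enclosing two points has them as diameter endpoints.
Centre = midpoint = (4.5, 3.5); r² = |P_1P_2|²/4 = 346/4 = 86.5.
r = √(86.5) ≈ 9.30.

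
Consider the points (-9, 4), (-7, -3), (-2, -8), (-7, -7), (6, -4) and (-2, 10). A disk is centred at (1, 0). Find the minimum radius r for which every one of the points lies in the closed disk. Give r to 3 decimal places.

The required radius is the distance from (1, 0) to the farthest point.
Squared distances: 116, 73, 73, 113, 41, 109.
Maximum is 116, attained at (-9, 4).
r = √116 ≈ 10.770.

10.770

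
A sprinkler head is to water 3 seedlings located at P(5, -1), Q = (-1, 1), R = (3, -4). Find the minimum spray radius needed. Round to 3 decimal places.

3.318

Side lengths²: PQ² = 40, PR² = 13, QR² = 41.
Since QR² = 41 < 40 + 13 = 53, the triangle is acute, so the smallest enclosing circle is the circumcircle.
Circumcentre = (37/22, -21/22), r² = 2665/242.
r = √(2665/242) ≈ 3.318.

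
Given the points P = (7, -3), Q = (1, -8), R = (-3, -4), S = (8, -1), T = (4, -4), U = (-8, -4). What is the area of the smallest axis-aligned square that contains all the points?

The bounding box has width 16 and height 7.
An axis-aligned square enclosing the set must have side ≥ max(width, height).
So the minimum side is max(16, 7) = 16.
Area = 16² = 256.

256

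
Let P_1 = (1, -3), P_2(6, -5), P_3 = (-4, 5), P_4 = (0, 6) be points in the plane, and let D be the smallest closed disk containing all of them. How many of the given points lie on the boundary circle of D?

2

The minimum enclosing circle of a finite set is fixed by two of the points (as a diameter) or three (as a circumcircle).
The farthest pair is P_2–P_3 with squared distance 200. The circle on this segment as diameter has centre (1, 0) and r² = 200/4 = 50.
Check P_1: distance² to centre = 9 ≤ 50, so it lies inside.
All remaining points lie in this disk, and no smaller disk contains both endpoints, so this is the minimum enclosing circle.
The points at distance exactly r from the centre are P_2, P_3 — 2 points.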